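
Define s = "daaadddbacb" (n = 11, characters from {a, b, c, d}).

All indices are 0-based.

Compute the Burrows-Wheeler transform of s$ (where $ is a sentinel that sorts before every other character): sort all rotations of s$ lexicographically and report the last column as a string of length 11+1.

rank  rotation      last
    0  $daaadddbacb  b
    1  aaadddbacb$d  d
    2  aadddbacb$da  a
    3  acb$daaadddb  b
    4  adddbacb$daa  a
    5  b$daaadddbac  c
    6  bacb$daaaddd  d
    7  cb$daaadddba  a
    8  daaadddbacb$  $
    9  dbacb$daaadd  d
   10  ddbacb$daaad  d
   11  dddbacb$daaa  a

bdabacda$dda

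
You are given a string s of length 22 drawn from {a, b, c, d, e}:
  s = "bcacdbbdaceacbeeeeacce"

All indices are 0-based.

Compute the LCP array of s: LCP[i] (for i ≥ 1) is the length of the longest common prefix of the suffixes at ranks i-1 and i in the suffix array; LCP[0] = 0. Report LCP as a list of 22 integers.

[0, 2, 2, 2, 0, 1, 1, 1, 0, 1, 1, 1, 1, 2, 0, 1, 0, 1, 3, 1, 2, 3]

sorted suffixes:
  #0 SA[0]=11  'acbeeeeacce'
  #1 SA[1]=18  'acce'
  #2 SA[2]=2  'acdbbdaceacbeeeeacce'
  #3 SA[3]=8  'aceacbeeeeacce'
  #4 SA[4]=5  'bbdaceacbeeeeacce'
  #5 SA[5]=0  'bcacdbbdaceacbeeeeacce'
  #6 SA[6]=6  'bdaceacbeeeeacce'
  #7 SA[7]=13  'beeeeacce'
  #8 SA[8]=1  'cacdbbdaceacbeeeeacce'
  #9 SA[9]=12  'cbeeeeacce'
  #10 SA[10]=19  'cce'
  #11 SA[11]=3  'cdbbdaceacbeeeeacce'
  #12 SA[12]=20  'ce'
  #13 SA[13]=9  'ceacbeeeeacce'
  #14 SA[14]=7  'daceacbeeeeacce'
  #15 SA[15]=4  'dbbdaceacbeeeeacce'
  #16 SA[16]=21  'e'
  #17 SA[17]=10  'eacbeeeeacce'
  #18 SA[18]=17  'eacce'
  #19 SA[19]=16  'eeacce'
  #20 SA[20]=15  'eeeacce'
  #21 SA[21]=14  'eeeeacce'

SA = [11, 18, 2, 8, 5, 0, 6, 13, 1, 12, 19, 3, 20, 9, 7, 4, 21, 10, 17, 16, 15, 14]
i: (SA[i-1],SA[i]) lcp shared
  1: (11,18) 2 'ac'
  2: (18,2) 2 'ac'
  3: (2,8) 2 'ac'
  4: (8,5) 0 ''
  5: (5,0) 1 'b'
  6: (0,6) 1 'b'
  7: (6,13) 1 'b'
  8: (13,1) 0 ''
  9: (1,12) 1 'c'
  10: (12,19) 1 'c'
  11: (19,3) 1 'c'
  12: (3,20) 1 'c'
  13: (20,9) 2 'ce'
  14: (9,7) 0 ''
  15: (7,4) 1 'd'
  16: (4,21) 0 ''
  17: (21,10) 1 'e'
  18: (10,17) 3 'eac'
  19: (17,16) 1 'e'
  20: (16,15) 2 'ee'
  21: (15,14) 3 'eee'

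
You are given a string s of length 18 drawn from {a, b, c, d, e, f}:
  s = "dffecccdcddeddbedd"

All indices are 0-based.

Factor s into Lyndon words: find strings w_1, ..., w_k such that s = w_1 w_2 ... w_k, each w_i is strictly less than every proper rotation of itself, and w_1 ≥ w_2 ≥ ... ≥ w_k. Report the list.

["dffe", "cccdcddedd", "bedd"]

emit factor 1: 'dffe' (i=0, period=4)
emit factor 2: 'cccdcddedd' (i=4, period=10)
emit factor 3: 'bedd' (i=14, period=4)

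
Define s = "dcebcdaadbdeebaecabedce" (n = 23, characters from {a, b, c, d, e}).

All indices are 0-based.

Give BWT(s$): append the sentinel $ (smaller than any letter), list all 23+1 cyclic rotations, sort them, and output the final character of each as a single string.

edcabeedaebddcae$bcecabd

rank  rotation                  last
    0  $dcebcdaadbdeebaecabedce  e
    1  aadbdeebaecabedce$dcebcd  d
    2  abedce$dcebcdaadbdeebaec  c
    3  adbdeebaecabedce$dcebcda  a
    4  aecabedce$dcebcdaadbdeeb  b
    5  baecabedce$dcebcdaadbdee  e
    6  bcdaadbdeebaecabedce$dce  e
    7  bdeebaecabedce$dcebcdaad  d
    8  bedce$dcebcdaadbdeebaeca  a
    9  cabedce$dcebcdaadbdeebae  e
   10  cdaadbdeebaecabedce$dceb  b
   11  ce$dcebcdaadbdeebaecabed  d
   12  cebcdaadbdeebaecabedce$d  d
   13  daadbdeebaecabedce$dcebc  c
   14  dbdeebaecabedce$dcebcdaa  a
   15  dce$dcebcdaadbdeebaecabe  e
   16  dcebcdaadbdeebaecabedce$  $
   17  deebaecabedce$dcebcdaadb  b
   18  e$dcebcdaadbdeebaecabedc  c
   19  ebaecabedce$dcebcdaadbde  e
   20  ebcdaadbdeebaecabedce$dc  c
   21  ecabedce$dcebcdaadbdeeba  a
   22  edce$dcebcdaadbdeebaecab  b
   23  eebaecabedce$dcebcdaadbd  d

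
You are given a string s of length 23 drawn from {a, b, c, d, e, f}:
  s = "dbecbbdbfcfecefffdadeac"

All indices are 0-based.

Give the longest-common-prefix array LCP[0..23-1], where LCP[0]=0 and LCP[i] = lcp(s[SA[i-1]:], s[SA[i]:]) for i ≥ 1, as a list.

rank→(start, suffix):
  0 → (21, 'ac')
  1 → (18, 'adeac')
  2 → (4, 'bbdbfcfecefffdadeac')
  3 → (5, 'bdbfcfecefffdadeac')
  4 → (1, 'becbbdbfcfecefffdadeac')
  5 → (7, 'bfcfecefffdadeac')
  6 → (22, 'c')
  7 → (3, 'cbbdbfcfecefffdadeac')
  8 → (12, 'cefffdadeac')
  9 → (9, 'cfecefffdadeac')
  10 → (17, 'dadeac')
  11 → (0, 'dbecbbdbfcfecefffdadeac')
  12 → (6, 'dbfcfecefffdadeac')
  13 → (19, 'deac')
  14 → (20, 'eac')
  15 → (2, 'ecbbdbfcfecefffdadeac')
  16 → (11, 'ecefffdadeac')
  17 → (13, 'efffdadeac')
  18 → (8, 'fcfecefffdadeac')
  19 → (16, 'fdadeac')
  20 → (10, 'fecefffdadeac')
  21 → (15, 'ffdadeac')
  22 → (14, 'fffdadeac')

SA = [21, 18, 4, 5, 1, 7, 22, 3, 12, 9, 17, 0, 6, 19, 20, 2, 11, 13, 8, 16, 10, 15, 14]
rank  pair      lcp
   1  s[21:],s[18:]  1  'a'
   2  s[18:],s[4:]  0  ''
   3  s[4:],s[5:]  1  'b'
   4  s[5:],s[1:]  1  'b'
   5  s[1:],s[7:]  1  'b'
   6  s[7:],s[22:]  0  ''
   7  s[22:],s[3:]  1  'c'
   8  s[3:],s[12:]  1  'c'
   9  s[12:],s[9:]  1  'c'
  10  s[9:],s[17:]  0  ''
  11  s[17:],s[0:]  1  'd'
  12  s[0:],s[6:]  2  'db'
  13  s[6:],s[19:]  1  'd'
  14  s[19:],s[20:]  0  ''
  15  s[20:],s[2:]  1  'e'
  16  s[2:],s[11:]  2  'ec'
  17  s[11:],s[13:]  1  'e'
  18  s[13:],s[8:]  0  ''
  19  s[8:],s[16:]  1  'f'
  20  s[16:],s[10:]  1  'f'
  21  s[10:],s[15:]  1  'f'
  22  s[15:],s[14:]  2  'ff'

[0, 1, 0, 1, 1, 1, 0, 1, 1, 1, 0, 1, 2, 1, 0, 1, 2, 1, 0, 1, 1, 1, 2]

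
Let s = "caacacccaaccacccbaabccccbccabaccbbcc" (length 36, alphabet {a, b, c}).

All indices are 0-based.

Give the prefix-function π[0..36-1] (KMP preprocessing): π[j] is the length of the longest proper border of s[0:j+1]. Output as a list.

π[0] = 0
j=1 s[j]='a': π[1]=0 (border '')
j=2 s[j]='a': π[2]=0 (border '')
j=3 s[j]='c': π[3]=1 (border 'c')
j=4 s[j]='a': π[4]=2 (border 'ca')
j=5 s[j]='c': k: 2→0; π[5]=1 (border 'c')
j=6 s[j]='c': k: 1→0; π[6]=1 (border 'c')
j=7 s[j]='c': k: 1→0; π[7]=1 (border 'c')
j=8 s[j]='a': π[8]=2 (border 'ca')
j=9 s[j]='a': π[9]=3 (border 'caa')
j=10 s[j]='c': π[10]=4 (border 'caac')
j=11 s[j]='c': k: 4→1→0; π[11]=1 (border 'c')
j=12 s[j]='a': π[12]=2 (border 'ca')
j=13 s[j]='c': k: 2→0; π[13]=1 (border 'c')
j=14 s[j]='c': k: 1→0; π[14]=1 (border 'c')
j=15 s[j]='c': k: 1→0; π[15]=1 (border 'c')
j=16 s[j]='b': k: 1→0; π[16]=0 (border '')
j=17 s[j]='a': π[17]=0 (border '')
j=18 s[j]='a': π[18]=0 (border '')
j=19 s[j]='b': π[19]=0 (border '')
j=20 s[j]='c': π[20]=1 (border 'c')
j=21 s[j]='c': k: 1→0; π[21]=1 (border 'c')
j=22 s[j]='c': k: 1→0; π[22]=1 (border 'c')
j=23 s[j]='c': k: 1→0; π[23]=1 (border 'c')
j=24 s[j]='b': k: 1→0; π[24]=0 (border '')
j=25 s[j]='c': π[25]=1 (border 'c')
j=26 s[j]='c': k: 1→0; π[26]=1 (border 'c')
j=27 s[j]='a': π[27]=2 (border 'ca')
j=28 s[j]='b': k: 2→0; π[28]=0 (border '')
j=29 s[j]='a': π[29]=0 (border '')
j=30 s[j]='c': π[30]=1 (border 'c')
j=31 s[j]='c': k: 1→0; π[31]=1 (border 'c')
j=32 s[j]='b': k: 1→0; π[32]=0 (border '')
j=33 s[j]='b': π[33]=0 (border '')
j=34 s[j]='c': π[34]=1 (border 'c')
j=35 s[j]='c': k: 1→0; π[35]=1 (border 'c')

[0, 0, 0, 1, 2, 1, 1, 1, 2, 3, 4, 1, 2, 1, 1, 1, 0, 0, 0, 0, 1, 1, 1, 1, 0, 1, 1, 2, 0, 0, 1, 1, 0, 0, 1, 1]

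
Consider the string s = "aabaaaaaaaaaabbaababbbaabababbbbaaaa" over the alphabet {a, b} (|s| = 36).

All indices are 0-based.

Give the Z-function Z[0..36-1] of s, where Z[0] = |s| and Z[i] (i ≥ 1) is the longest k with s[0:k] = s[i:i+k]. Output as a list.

Z[0]=36
i=1: i≥r, start 0; Z[1]=1 grow→box=[1,2)
i=2: i≥r, start 0; Z[2]=0
i=3: i≥r, start 0; Z[3]=2 grow→box=[3,5)
i=4: min(r-i=1, Z[1]=1)=1; Z[4]=2 grow→box=[4,6)
i=5: min(r-i=1, Z[1]=1)=1; Z[5]=2 grow→box=[5,7)
i=6: min(r-i=1, Z[1]=1)=1; Z[6]=2 grow→box=[6,8)
i=7: min(r-i=1, Z[1]=1)=1; Z[7]=2 grow→box=[7,9)
i=8: min(r-i=1, Z[1]=1)=1; Z[8]=2 grow→box=[8,10)
i=9: min(r-i=1, Z[1]=1)=1; Z[9]=2 grow→box=[9,11)
i=10: min(r-i=1, Z[1]=1)=1; Z[10]=2 grow→box=[10,12)
i=11: min(r-i=1, Z[1]=1)=1; Z[11]=3 grow→box=[11,14)
i=12: min(r-i=2, Z[1]=1)=1; Z[12]=1
i=13: min(r-i=1, Z[2]=0)=0; Z[13]=0
i=14: i≥r, start 0; Z[14]=0
i=15: i≥r, start 0; Z[15]=4 grow→box=[15,19)
i=16: min(r-i=3, Z[1]=1)=1; Z[16]=1
i=17: min(r-i=2, Z[2]=0)=0; Z[17]=0
i=18: min(r-i=1, Z[3]=2)=1; Z[18]=1
i=19: i≥r, start 0; Z[19]=0
i=20: i≥r, start 0; Z[20]=0
i=21: i≥r, start 0; Z[21]=0
i=22: i≥r, start 0; Z[22]=4 grow→box=[22,26)
i=23: min(r-i=3, Z[1]=1)=1; Z[23]=1
i=24: min(r-i=2, Z[2]=0)=0; Z[24]=0
i=25: min(r-i=1, Z[3]=2)=1; Z[25]=1
i=26: i≥r, start 0; Z[26]=0
i=27: i≥r, start 0; Z[27]=1 grow→box=[27,28)
i=28: i≥r, start 0; Z[28]=0
i=29: i≥r, start 0; Z[29]=0
i=30: i≥r, start 0; Z[30]=0
i=31: i≥r, start 0; Z[31]=0
i=32: i≥r, start 0; Z[32]=2 grow→box=[32,34)
i=33: min(r-i=1, Z[1]=1)=1; Z[33]=2 grow→box=[33,35)
i=34: min(r-i=1, Z[1]=1)=1; Z[34]=2 grow→box=[34,36)
i=35: min(r-i=1, Z[1]=1)=1; Z[35]=1

[36, 1, 0, 2, 2, 2, 2, 2, 2, 2, 2, 3, 1, 0, 0, 4, 1, 0, 1, 0, 0, 0, 4, 1, 0, 1, 0, 1, 0, 0, 0, 0, 2, 2, 2, 1]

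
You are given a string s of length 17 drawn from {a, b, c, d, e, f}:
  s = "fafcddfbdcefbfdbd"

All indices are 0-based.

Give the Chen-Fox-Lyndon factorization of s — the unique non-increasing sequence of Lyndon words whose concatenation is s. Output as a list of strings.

["f", "afcddfbdcefbfdbd"]

emit factor 1: 'f' (i=0, period=1)
emit factor 2: 'afcddfbdcefbfdbd' (i=1, period=16)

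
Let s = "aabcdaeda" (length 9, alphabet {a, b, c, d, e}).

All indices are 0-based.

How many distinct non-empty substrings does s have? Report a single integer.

rank | idx | suffix
   0 |   8 | a
   1 |   0 | aabcdaeda
   2 |   1 | abcdaeda
   3 |   5 | aeda
   4 |   2 | bcdaeda
   5 |   3 | cdaeda
   6 |   7 | da
   7 |   4 | daeda
   8 |   6 | eda

SA = [8, 0, 1, 5, 2, 3, 7, 4, 6]
i: (SA[i-1],SA[i]) lcp shared
  1: (8,0) 1 'a'
  2: (0,1) 1 'a'
  3: (1,5) 1 'a'
  4: (5,2) 0 ''
  5: (2,3) 0 ''
  6: (3,7) 0 ''
  7: (7,4) 2 'da'
  8: (4,6) 0 ''

n(n+1)/2 = 9·10/2 = 45
Σ LCP = 0 + 1 + 1 + 1 + 0 + 0 + 0 + 2 + 0 = 5
distinct = 45 − 5 = 40

40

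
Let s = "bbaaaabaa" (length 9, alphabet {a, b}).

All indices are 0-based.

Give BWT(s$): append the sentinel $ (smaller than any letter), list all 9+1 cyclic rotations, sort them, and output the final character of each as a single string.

aabbaaaab$

rank  rotation    last
    0  $bbaaaabaa  a
    1  a$bbaaaaba  a
    2  aa$bbaaaab  b
    3  aaaabaa$bb  b
    4  aaabaa$bba  a
    5  aabaa$bbaa  a
    6  abaa$bbaaa  a
    7  baa$bbaaaa  a
    8  baaaabaa$b  b
    9  bbaaaabaa$  $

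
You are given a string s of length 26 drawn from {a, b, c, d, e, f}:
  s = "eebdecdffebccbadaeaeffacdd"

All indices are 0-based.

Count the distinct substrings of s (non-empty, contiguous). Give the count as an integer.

rank | idx | suffix
   0 |  22 | acdd
   1 |  14 | adaeaeffacdd
   2 |  16 | aeaeffacdd
   3 |  18 | aeffacdd
   4 |  13 | badaeaeffacdd
   5 |  10 | bccbadaeaeffacdd
   6 |   2 | bdecdffebccbadaeaeffacdd
   7 |  12 | cbadaeaeffacdd
   8 |  11 | ccbadaeaeffacdd
   9 |  23 | cdd
  10 |   5 | cdffebccbadaeaeffacdd
  11 |  25 | d
  12 |  15 | daeaeffacdd
  13 |  24 | dd
  14 |   3 | decdffebccbadaeaeffacdd
  15 |   6 | dffebccbadaeaeffacdd
  16 |  17 | eaeffacdd
  17 |   9 | ebccbadaeaeffacdd
  18 |   1 | ebdecdffebccbadaeaeffacdd
  19 |   4 | ecdffebccbadaeaeffacdd
  20 |   0 | eebdecdffebccbadaeaeffacdd
  21 |  19 | effacdd
  22 |  21 | facdd
  23 |   8 | febccbadaeaeffacdd
  24 |  20 | ffacdd
  25 |   7 | ffebccbadaeaeffacdd

SA = [22, 14, 16, 18, 13, 10, 2, 12, 11, 23, 5, 25, 15, 24, 3, 6, 17, 9, 1, 4, 0, 19, 21, 8, 20, 7]
[i] adj suffixes → lcp
  [1] 22/14 → 1 ('a')
  [2] 14/16 → 1 ('a')
  [3] 16/18 → 2 ('ae')
  [4] 18/13 → 0 ('')
  [5] 13/10 → 1 ('b')
  [6] 10/2 → 1 ('b')
  [7] 2/12 → 0 ('')
  [8] 12/11 → 1 ('c')
  [9] 11/23 → 1 ('c')
  [10] 23/5 → 2 ('cd')
  [11] 5/25 → 0 ('')
  [12] 25/15 → 1 ('d')
  [13] 15/24 → 1 ('d')
  [14] 24/3 → 1 ('d')
  [15] 3/6 → 1 ('d')
  [16] 6/17 → 0 ('')
  [17] 17/9 → 1 ('e')
  [18] 9/1 → 2 ('eb')
  [19] 1/4 → 1 ('e')
  [20] 4/0 → 1 ('e')
  [21] 0/19 → 1 ('e')
  [22] 19/21 → 0 ('')
  [23] 21/8 → 1 ('f')
  [24] 8/20 → 1 ('f')
  [25] 20/7 → 2 ('ff')

n(n+1)/2 = 26·27/2 = 351
Σ LCP = 0 + 1 + 1 + 2 + 0 + 1 + 1 + 0 + 1 + 1 + 2 + 0 + 1 + 1 + 1 + 1 + 0 + 1 + 2 + 1 + 1 + 1 + 0 + 1 + 1 + 2 = 24
distinct = 351 − 24 = 327

327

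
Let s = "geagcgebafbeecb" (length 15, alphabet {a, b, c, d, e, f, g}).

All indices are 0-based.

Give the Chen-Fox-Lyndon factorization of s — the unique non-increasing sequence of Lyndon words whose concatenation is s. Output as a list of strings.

emit factor 1: 'g' (i=0, period=1)
emit factor 2: 'e' (i=1, period=1)
emit factor 3: 'agcgeb' (i=2, period=6)
emit factor 4: 'afbeecb' (i=8, period=7)

["g", "e", "agcgeb", "afbeecb"]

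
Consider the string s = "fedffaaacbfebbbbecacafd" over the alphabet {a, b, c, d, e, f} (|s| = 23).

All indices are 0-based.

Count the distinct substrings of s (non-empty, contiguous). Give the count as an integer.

rank→(start, suffix):
  0 → (5, 'aaacbfebbbbecacafd')
  1 → (6, 'aacbfebbbbecacafd')
  2 → (18, 'acafd')
  3 → (7, 'acbfebbbbecacafd')
  4 → (20, 'afd')
  5 → (12, 'bbbbecacafd')
  6 → (13, 'bbbecacafd')
  7 → (14, 'bbecacafd')
  8 → (15, 'becacafd')
  9 → (9, 'bfebbbbecacafd')
  10 → (17, 'cacafd')
  11 → (19, 'cafd')
  12 → (8, 'cbfebbbbecacafd')
  13 → (22, 'd')
  14 → (2, 'dffaaacbfebbbbecacafd')
  15 → (11, 'ebbbbecacafd')
  16 → (16, 'ecacafd')
  17 → (1, 'edffaaacbfebbbbecacafd')
  18 → (4, 'faaacbfebbbbecacafd')
  19 → (21, 'fd')
  20 → (10, 'febbbbecacafd')
  21 → (0, 'fedffaaacbfebbbbecacafd')
  22 → (3, 'ffaaacbfebbbbecacafd')

SA = [5, 6, 18, 7, 20, 12, 13, 14, 15, 9, 17, 19, 8, 22, 2, 11, 16, 1, 4, 21, 10, 0, 3]
i: (SA[i-1],SA[i]) lcp shared
  1: (5,6) 2 'aa'
  2: (6,18) 1 'a'
  3: (18,7) 2 'ac'
  4: (7,20) 1 'a'
  5: (20,12) 0 ''
  6: (12,13) 3 'bbb'
  7: (13,14) 2 'bb'
  8: (14,15) 1 'b'
  9: (15,9) 1 'b'
  10: (9,17) 0 ''
  11: (17,19) 2 'ca'
  12: (19,8) 1 'c'
  13: (8,22) 0 ''
  14: (22,2) 1 'd'
  15: (2,11) 0 ''
  16: (11,16) 1 'e'
  17: (16,1) 1 'e'
  18: (1,4) 0 ''
  19: (4,21) 1 'f'
  20: (21,10) 1 'f'
  21: (10,0) 2 'fe'
  22: (0,3) 1 'f'

n(n+1)/2 = 23·24/2 = 276
Σ LCP = 0 + 2 + 1 + 2 + 1 + 0 + 3 + 2 + 1 + 1 + 0 + 2 + 1 + 0 + 1 + 0 + 1 + 1 + 0 + 1 + 1 + 2 + 1 = 24
distinct = 276 − 24 = 252

252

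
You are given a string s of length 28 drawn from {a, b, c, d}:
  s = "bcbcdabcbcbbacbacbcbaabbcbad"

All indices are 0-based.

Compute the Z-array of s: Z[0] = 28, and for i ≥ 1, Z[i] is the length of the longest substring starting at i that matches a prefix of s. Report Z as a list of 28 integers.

Z[0]=28
i=1: i≥r, start 0; Z[1]=0
i=2: i≥r, start 0; Z[2]=2 extend→box=[2,4)
i=3: min(r-i=1, Z[1]=0)=0; Z[3]=0
i=4: i≥r, start 0; Z[4]=0
i=5: i≥r, start 0; Z[5]=0
i=6: i≥r, start 0; Z[6]=4 extend→box=[6,10)
i=7: min(r-i=3, Z[1]=0)=0; Z[7]=0
i=8: min(r-i=2, Z[2]=2)=2; Z[8]=3 extend→box=[8,11)
i=9: min(r-i=2, Z[1]=0)=0; Z[9]=0
i=10: min(r-i=1, Z[2]=2)=1; Z[10]=1
i=11: i≥r, start 0; Z[11]=1 extend→box=[11,12)
i=12: i≥r, start 0; Z[12]=0
i=13: i≥r, start 0; Z[13]=0
i=14: i≥r, start 0; Z[14]=1 extend→box=[14,15)
i=15: i≥r, start 0; Z[15]=0
i=16: i≥r, start 0; Z[16]=0
i=17: i≥r, start 0; Z[17]=3 extend→box=[17,20)
i=18: min(r-i=2, Z[1]=0)=0; Z[18]=0
i=19: min(r-i=1, Z[2]=2)=1; Z[19]=1
i=20: i≥r, start 0; Z[20]=0
i=21: i≥r, start 0; Z[21]=0
i=22: i≥r, start 0; Z[22]=1 extend→box=[22,23)
i=23: i≥r, start 0; Z[23]=3 extend→box=[23,26)
i=24: min(r-i=2, Z[1]=0)=0; Z[24]=0
i=25: min(r-i=1, Z[2]=2)=1; Z[25]=1
i=26: i≥r, start 0; Z[26]=0
i=27: i≥r, start 0; Z[27]=0

[28, 0, 2, 0, 0, 0, 4, 0, 3, 0, 1, 1, 0, 0, 1, 0, 0, 3, 0, 1, 0, 0, 1, 3, 0, 1, 0, 0]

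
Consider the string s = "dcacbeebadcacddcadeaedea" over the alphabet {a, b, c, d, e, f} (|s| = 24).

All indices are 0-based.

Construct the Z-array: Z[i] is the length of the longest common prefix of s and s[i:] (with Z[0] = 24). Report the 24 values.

Z[0]=24
i=1: i≥r, start 0; Z[1]=0
i=2: i≥r, start 0; Z[2]=0
i=3: i≥r, start 0; Z[3]=0
i=4: i≥r, start 0; Z[4]=0
i=5: i≥r, start 0; Z[5]=0
i=6: i≥r, start 0; Z[6]=0
i=7: i≥r, start 0; Z[7]=0
i=8: i≥r, start 0; Z[8]=0
i=9: i≥r, start 0; Z[9]=4 scan→box=[9,13)
i=10: min(r-i=3, Z[1]=0)=0; Z[10]=0
i=11: min(r-i=2, Z[2]=0)=0; Z[11]=0
i=12: min(r-i=1, Z[3]=0)=0; Z[12]=0
i=13: i≥r, start 0; Z[13]=1 scan→box=[13,14)
i=14: i≥r, start 0; Z[14]=3 scan→box=[14,17)
i=15: min(r-i=2, Z[1]=0)=0; Z[15]=0
i=16: min(r-i=1, Z[2]=0)=0; Z[16]=0
i=17: i≥r, start 0; Z[17]=1 scan→box=[17,18)
i=18: i≥r, start 0; Z[18]=0
i=19: i≥r, start 0; Z[19]=0
i=20: i≥r, start 0; Z[20]=0
i=21: i≥r, start 0; Z[21]=1 scan→box=[21,22)
i=22: i≥r, start 0; Z[22]=0
i=23: i≥r, start 0; Z[23]=0

[24, 0, 0, 0, 0, 0, 0, 0, 0, 4, 0, 0, 0, 1, 3, 0, 0, 1, 0, 0, 0, 1, 0, 0]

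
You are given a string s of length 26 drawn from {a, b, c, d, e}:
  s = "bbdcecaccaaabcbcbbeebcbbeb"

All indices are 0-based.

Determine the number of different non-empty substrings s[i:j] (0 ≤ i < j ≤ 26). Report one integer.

313

sorted suffixes:
  #0 SA[0]=9  'aaabcbcbbeebcbbeb'
  #1 SA[1]=10  'aabcbcbbeebcbbeb'
  #2 SA[2]=11  'abcbcbbeebcbbeb'
  #3 SA[3]=6  'accaaabcbcbbeebcbbeb'
  #4 SA[4]=25  'b'
  #5 SA[5]=0  'bbdcecaccaaabcbcbbeebcbbeb'
  #6 SA[6]=22  'bbeb'
  #7 SA[7]=16  'bbeebcbbeb'
  #8 SA[8]=20  'bcbbeb'
  #9 SA[9]=14  'bcbbeebcbbeb'
  #10 SA[10]=12  'bcbcbbeebcbbeb'
  #11 SA[11]=1  'bdcecaccaaabcbcbbeebcbbeb'
  #12 SA[12]=23  'beb'
  #13 SA[13]=17  'beebcbbeb'
  #14 SA[14]=8  'caaabcbcbbeebcbbeb'
  #15 SA[15]=5  'caccaaabcbcbbeebcbbeb'
  #16 SA[16]=21  'cbbeb'
  #17 SA[17]=15  'cbbeebcbbeb'
  #18 SA[18]=13  'cbcbbeebcbbeb'
  #19 SA[19]=7  'ccaaabcbcbbeebcbbeb'
  #20 SA[20]=3  'cecaccaaabcbcbbeebcbbeb'
  #21 SA[21]=2  'dcecaccaaabcbcbbeebcbbeb'
  #22 SA[22]=24  'eb'
  #23 SA[23]=19  'ebcbbeb'
  #24 SA[24]=4  'ecaccaaabcbcbbeebcbbeb'
  #25 SA[25]=18  'eebcbbeb'

SA = [9, 10, 11, 6, 25, 0, 22, 16, 20, 14, 12, 1, 23, 17, 8, 5, 21, 15, 13, 7, 3, 2, 24, 19, 4, 18]
[i] adj suffixes → lcp
  [1] 9/10 → 2 ('aa')
  [2] 10/11 → 1 ('a')
  [3] 11/6 → 1 ('a')
  [4] 6/25 → 0 ('')
  [5] 25/0 → 1 ('b')
  [6] 0/22 → 2 ('bb')
  [7] 22/16 → 3 ('bbe')
  [8] 16/20 → 1 ('b')
  [9] 20/14 → 5 ('bcbbe')
  [10] 14/12 → 3 ('bcb')
  [11] 12/1 → 1 ('b')
  [12] 1/23 → 1 ('b')
  [13] 23/17 → 2 ('be')
  [14] 17/8 → 0 ('')
  [15] 8/5 → 2 ('ca')
  [16] 5/21 → 1 ('c')
  [17] 21/15 → 4 ('cbbe')
  [18] 15/13 → 2 ('cb')
  [19] 13/7 → 1 ('c')
  [20] 7/3 → 1 ('c')
  [21] 3/2 → 0 ('')
  [22] 2/24 → 0 ('')
  [23] 24/19 → 2 ('eb')
  [24] 19/4 → 1 ('e')
  [25] 4/18 → 1 ('e')

n(n+1)/2 = 26·27/2 = 351
Σ LCP = 0 + 2 + 1 + 1 + 0 + 1 + 2 + 3 + 1 + 5 + 3 + 1 + 1 + 2 + 0 + 2 + 1 + 4 + 2 + 1 + 1 + 0 + 0 + 2 + 1 + 1 = 38
distinct = 351 − 38 = 313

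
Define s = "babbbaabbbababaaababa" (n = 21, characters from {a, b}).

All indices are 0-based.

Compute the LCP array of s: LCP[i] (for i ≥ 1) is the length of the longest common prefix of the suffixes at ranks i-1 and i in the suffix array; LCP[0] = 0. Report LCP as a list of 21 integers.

sorted suffixes:
  #0 SA[0]=20  'a'
  #1 SA[1]=14  'aaababa'
  #2 SA[2]=15  'aababa'
  #3 SA[3]=5  'aabbbababaaababa'
  #4 SA[4]=18  'aba'
  #5 SA[5]=12  'abaaababa'
  #6 SA[6]=16  'ababa'
  #7 SA[7]=10  'ababaaababa'
  #8 SA[8]=1  'abbbaabbbababaaababa'
  #9 SA[9]=6  'abbbababaaababa'
  #10 SA[10]=19  'ba'
  #11 SA[11]=13  'baaababa'
  #12 SA[12]=4  'baabbbababaaababa'
  #13 SA[13]=17  'baba'
  #14 SA[14]=11  'babaaababa'
  #15 SA[15]=9  'bababaaababa'
  #16 SA[16]=0  'babbbaabbbababaaababa'
  #17 SA[17]=3  'bbaabbbababaaababa'
  #18 SA[18]=8  'bbababaaababa'
  #19 SA[19]=2  'bbbaabbbababaaababa'
  #20 SA[20]=7  'bbbababaaababa'

SA = [20, 14, 15, 5, 18, 12, 16, 10, 1, 6, 19, 13, 4, 17, 11, 9, 0, 3, 8, 2, 7]
[i] adj suffixes → lcp
  [1] 20/14 → 1 ('a')
  [2] 14/15 → 2 ('aa')
  [3] 15/5 → 3 ('aab')
  [4] 5/18 → 1 ('a')
  [5] 18/12 → 3 ('aba')
  [6] 12/16 → 3 ('aba')
  [7] 16/10 → 5 ('ababa')
  [8] 10/1 → 2 ('ab')
  [9] 1/6 → 5 ('abbba')
  [10] 6/19 → 0 ('')
  [11] 19/13 → 2 ('ba')
  [12] 13/4 → 3 ('baa')
  [13] 4/17 → 2 ('ba')
  [14] 17/11 → 4 ('baba')
  [15] 11/9 → 4 ('baba')
  [16] 9/0 → 3 ('bab')
  [17] 0/3 → 1 ('b')
  [18] 3/8 → 3 ('bba')
  [19] 8/2 → 2 ('bb')
  [20] 2/7 → 4 ('bbba')

[0, 1, 2, 3, 1, 3, 3, 5, 2, 5, 0, 2, 3, 2, 4, 4, 3, 1, 3, 2, 4]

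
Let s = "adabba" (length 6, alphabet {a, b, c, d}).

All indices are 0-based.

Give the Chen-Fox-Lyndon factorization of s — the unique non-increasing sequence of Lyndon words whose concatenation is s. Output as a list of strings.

emit factor 1: 'ad' (i=0, period=2)
emit factor 2: 'abb' (i=2, period=3)
emit factor 3: 'a' (i=5, period=1)

["ad", "abb", "a"]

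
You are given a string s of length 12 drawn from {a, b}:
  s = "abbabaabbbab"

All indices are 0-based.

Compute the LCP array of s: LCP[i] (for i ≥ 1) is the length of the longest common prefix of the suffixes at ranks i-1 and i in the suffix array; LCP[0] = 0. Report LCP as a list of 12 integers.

[0, 1, 2, 2, 3, 0, 1, 2, 3, 1, 4, 2]

rank | idx | suffix
   0 |   5 | aabbbab
   1 |  10 | ab
   2 |   3 | abaabbbab
   3 |   0 | abbabaabbbab
   4 |   6 | abbbab
   5 |  11 | b
   6 |   4 | baabbbab
   7 |   9 | bab
   8 |   2 | babaabbbab
   9 |   8 | bbab
  10 |   1 | bbabaabbbab
  11 |   7 | bbbab

SA = [5, 10, 3, 0, 6, 11, 4, 9, 2, 8, 1, 7]
[i] adj suffixes → lcp
  [1] 5/10 → 1 ('a')
  [2] 10/3 → 2 ('ab')
  [3] 3/0 → 2 ('ab')
  [4] 0/6 → 3 ('abb')
  [5] 6/11 → 0 ('')
  [6] 11/4 → 1 ('b')
  [7] 4/9 → 2 ('ba')
  [8] 9/2 → 3 ('bab')
  [9] 2/8 → 1 ('b')
  [10] 8/1 → 4 ('bbab')
  [11] 1/7 → 2 ('bb')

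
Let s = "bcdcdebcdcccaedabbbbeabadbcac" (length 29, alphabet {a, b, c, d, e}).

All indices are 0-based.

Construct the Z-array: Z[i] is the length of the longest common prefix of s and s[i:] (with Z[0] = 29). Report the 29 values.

[29, 0, 0, 0, 0, 0, 4, 0, 0, 0, 0, 0, 0, 0, 0, 0, 1, 1, 1, 1, 0, 0, 1, 0, 0, 2, 0, 0, 0]

Z[0]=29
i=1: i≥r, start 0; Z[1]=0
i=2: i≥r, start 0; Z[2]=0
i=3: i≥r, start 0; Z[3]=0
i=4: i≥r, start 0; Z[4]=0
i=5: i≥r, start 0; Z[5]=0
i=6: i≥r, start 0; Z[6]=4 extend→box=[6,10)
i=7: min(r-i=3, Z[1]=0)=0; Z[7]=0
i=8: min(r-i=2, Z[2]=0)=0; Z[8]=0
i=9: min(r-i=1, Z[3]=0)=0; Z[9]=0
i=10: i≥r, start 0; Z[10]=0
i=11: i≥r, start 0; Z[11]=0
i=12: i≥r, start 0; Z[12]=0
i=13: i≥r, start 0; Z[13]=0
i=14: i≥r, start 0; Z[14]=0
i=15: i≥r, start 0; Z[15]=0
i=16: i≥r, start 0; Z[16]=1 extend→box=[16,17)
i=17: i≥r, start 0; Z[17]=1 extend→box=[17,18)
i=18: i≥r, start 0; Z[18]=1 extend→box=[18,19)
i=19: i≥r, start 0; Z[19]=1 extend→box=[19,20)
i=20: i≥r, start 0; Z[20]=0
i=21: i≥r, start 0; Z[21]=0
i=22: i≥r, start 0; Z[22]=1 extend→box=[22,23)
i=23: i≥r, start 0; Z[23]=0
i=24: i≥r, start 0; Z[24]=0
i=25: i≥r, start 0; Z[25]=2 extend→box=[25,27)
i=26: min(r-i=1, Z[1]=0)=0; Z[26]=0
i=27: i≥r, start 0; Z[27]=0
i=28: i≥r, start 0; Z[28]=0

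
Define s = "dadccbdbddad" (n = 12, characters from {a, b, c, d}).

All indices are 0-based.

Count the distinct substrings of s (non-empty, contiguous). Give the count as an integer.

66

rank→(start, suffix):
  0 → (10, 'ad')
  1 → (1, 'adccbdbddad')
  2 → (5, 'bdbddad')
  3 → (7, 'bddad')
  4 → (4, 'cbdbddad')
  5 → (3, 'ccbdbddad')
  6 → (11, 'd')
  7 → (9, 'dad')
  8 → (0, 'dadccbdbddad')
  9 → (6, 'dbddad')
  10 → (2, 'dccbdbddad')
  11 → (8, 'ddad')

SA = [10, 1, 5, 7, 4, 3, 11, 9, 0, 6, 2, 8]
rank  pair      lcp
   1  s[10:],s[1:]  2  'ad'
   2  s[1:],s[5:]  0  ''
   3  s[5:],s[7:]  2  'bd'
   4  s[7:],s[4:]  0  ''
   5  s[4:],s[3:]  1  'c'
   6  s[3:],s[11:]  0  ''
   7  s[11:],s[9:]  1  'd'
   8  s[9:],s[0:]  3  'dad'
   9  s[0:],s[6:]  1  'd'
  10  s[6:],s[2:]  1  'd'
  11  s[2:],s[8:]  1  'd'

n(n+1)/2 = 12·13/2 = 78
Σ LCP = 0 + 2 + 0 + 2 + 0 + 1 + 0 + 1 + 3 + 1 + 1 + 1 = 12
distinct = 78 − 12 = 66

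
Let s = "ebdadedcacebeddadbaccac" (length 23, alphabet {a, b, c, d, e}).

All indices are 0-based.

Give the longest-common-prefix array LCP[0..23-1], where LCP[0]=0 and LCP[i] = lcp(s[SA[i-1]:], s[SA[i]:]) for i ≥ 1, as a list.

rank | idx | suffix
   0 |  21 | ac
   1 |  18 | accac
   2 |   8 | acebeddadbaccac
   3 |  15 | adbaccac
   4 |   3 | adedcacebeddadbaccac
   5 |  17 | baccac
   6 |   1 | bdadedcacebeddadbaccac
   7 |  11 | beddadbaccac
   8 |  22 | c
   9 |  20 | cac
  10 |   7 | cacebeddadbaccac
  11 |  19 | ccac
  12 |   9 | cebeddadbaccac
  13 |  14 | dadbaccac
  14 |   2 | dadedcacebeddadbaccac
  15 |  16 | dbaccac
  16 |   6 | dcacebeddadbaccac
  17 |  13 | ddadbaccac
  18 |   4 | dedcacebeddadbaccac
  19 |   0 | ebdadedcacebeddadbaccac
  20 |  10 | ebeddadbaccac
  21 |   5 | edcacebeddadbaccac
  22 |  12 | eddadbaccac

SA = [21, 18, 8, 15, 3, 17, 1, 11, 22, 20, 7, 19, 9, 14, 2, 16, 6, 13, 4, 0, 10, 5, 12]
i: (SA[i-1],SA[i]) lcp shared
  1: (21,18) 2 'ac'
  2: (18,8) 2 'ac'
  3: (8,15) 1 'a'
  4: (15,3) 2 'ad'
  5: (3,17) 0 ''
  6: (17,1) 1 'b'
  7: (1,11) 1 'b'
  8: (11,22) 0 ''
  9: (22,20) 1 'c'
  10: (20,7) 3 'cac'
  11: (7,19) 1 'c'
  12: (19,9) 1 'c'
  13: (9,14) 0 ''
  14: (14,2) 3 'dad'
  15: (2,16) 1 'd'
  16: (16,6) 1 'd'
  17: (6,13) 1 'd'
  18: (13,4) 1 'd'
  19: (4,0) 0 ''
  20: (0,10) 2 'eb'
  21: (10,5) 1 'e'
  22: (5,12) 2 'ed'

[0, 2, 2, 1, 2, 0, 1, 1, 0, 1, 3, 1, 1, 0, 3, 1, 1, 1, 1, 0, 2, 1, 2]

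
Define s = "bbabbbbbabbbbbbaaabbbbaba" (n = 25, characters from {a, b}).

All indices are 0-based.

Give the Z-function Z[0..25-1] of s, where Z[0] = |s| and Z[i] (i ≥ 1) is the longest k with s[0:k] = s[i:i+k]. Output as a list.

[25, 1, 0, 2, 2, 2, 8, 1, 0, 2, 2, 2, 2, 3, 1, 0, 0, 0, 2, 2, 4, 1, 0, 1, 0]

Z[0]=25
i=1: fresh scan; Z[1]=1 scan→box=[1,2)
i=2: fresh scan; Z[2]=0
i=3: fresh scan; Z[3]=2 scan→box=[3,5)
i=4: min(r-i=1, Z[1]=1)=1; Z[4]=2 scan→box=[4,6)
i=5: min(r-i=1, Z[1]=1)=1; Z[5]=2 scan→box=[5,7)
i=6: min(r-i=1, Z[1]=1)=1; Z[6]=8 scan→box=[6,14)
i=7: min(r-i=7, Z[1]=1)=1; Z[7]=1
i=8: min(r-i=6, Z[2]=0)=0; Z[8]=0
i=9: min(r-i=5, Z[3]=2)=2; Z[9]=2
i=10: min(r-i=4, Z[4]=2)=2; Z[10]=2
i=11: min(r-i=3, Z[5]=2)=2; Z[11]=2
i=12: min(r-i=2, Z[6]=8)=2; Z[12]=2
i=13: min(r-i=1, Z[7]=1)=1; Z[13]=3 scan→box=[13,16)
i=14: min(r-i=2, Z[1]=1)=1; Z[14]=1
i=15: min(r-i=1, Z[2]=0)=0; Z[15]=0
i=16: fresh scan; Z[16]=0
i=17: fresh scan; Z[17]=0
i=18: fresh scan; Z[18]=2 scan→box=[18,20)
i=19: min(r-i=1, Z[1]=1)=1; Z[19]=2 scan→box=[19,21)
i=20: min(r-i=1, Z[1]=1)=1; Z[20]=4 scan→box=[20,24)
i=21: min(r-i=3, Z[1]=1)=1; Z[21]=1
i=22: min(r-i=2, Z[2]=0)=0; Z[22]=0
i=23: min(r-i=1, Z[3]=2)=1; Z[23]=1
i=24: fresh scan; Z[24]=0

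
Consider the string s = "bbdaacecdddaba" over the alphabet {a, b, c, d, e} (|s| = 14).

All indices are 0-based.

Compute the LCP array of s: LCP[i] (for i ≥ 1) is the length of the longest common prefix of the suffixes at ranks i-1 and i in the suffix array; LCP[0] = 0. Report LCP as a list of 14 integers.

sorted suffixes:
  #0 SA[0]=13  'a'
  #1 SA[1]=3  'aacecdddaba'
  #2 SA[2]=11  'aba'
  #3 SA[3]=4  'acecdddaba'
  #4 SA[4]=12  'ba'
  #5 SA[5]=0  'bbdaacecdddaba'
  #6 SA[6]=1  'bdaacecdddaba'
  #7 SA[7]=7  'cdddaba'
  #8 SA[8]=5  'cecdddaba'
  #9 SA[9]=2  'daacecdddaba'
  #10 SA[10]=10  'daba'
  #11 SA[11]=9  'ddaba'
  #12 SA[12]=8  'dddaba'
  #13 SA[13]=6  'ecdddaba'

SA = [13, 3, 11, 4, 12, 0, 1, 7, 5, 2, 10, 9, 8, 6]
[i] adj suffixes → lcp
  [1] 13/3 → 1 ('a')
  [2] 3/11 → 1 ('a')
  [3] 11/4 → 1 ('a')
  [4] 4/12 → 0 ('')
  [5] 12/0 → 1 ('b')
  [6] 0/1 → 1 ('b')
  [7] 1/7 → 0 ('')
  [8] 7/5 → 1 ('c')
  [9] 5/2 → 0 ('')
  [10] 2/10 → 2 ('da')
  [11] 10/9 → 1 ('d')
  [12] 9/8 → 2 ('dd')
  [13] 8/6 → 0 ('')

[0, 1, 1, 1, 0, 1, 1, 0, 1, 0, 2, 1, 2, 0]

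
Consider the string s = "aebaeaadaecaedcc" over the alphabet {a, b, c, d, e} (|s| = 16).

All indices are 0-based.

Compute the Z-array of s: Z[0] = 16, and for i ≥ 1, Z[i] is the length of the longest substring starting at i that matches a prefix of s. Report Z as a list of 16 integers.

Z[0]=16
i=1: outside box; Z[1]=0
i=2: outside box; Z[2]=0
i=3: outside box; Z[3]=2 scan→box=[3,5)
i=4: min(r-i=1, Z[1]=0)=0; Z[4]=0
i=5: outside box; Z[5]=1 scan→box=[5,6)
i=6: outside box; Z[6]=1 scan→box=[6,7)
i=7: outside box; Z[7]=0
i=8: outside box; Z[8]=2 scan→box=[8,10)
i=9: min(r-i=1, Z[1]=0)=0; Z[9]=0
i=10: outside box; Z[10]=0
i=11: outside box; Z[11]=2 scan→box=[11,13)
i=12: min(r-i=1, Z[1]=0)=0; Z[12]=0
i=13: outside box; Z[13]=0
i=14: outside box; Z[14]=0
i=15: outside box; Z[15]=0

[16, 0, 0, 2, 0, 1, 1, 0, 2, 0, 0, 2, 0, 0, 0, 0]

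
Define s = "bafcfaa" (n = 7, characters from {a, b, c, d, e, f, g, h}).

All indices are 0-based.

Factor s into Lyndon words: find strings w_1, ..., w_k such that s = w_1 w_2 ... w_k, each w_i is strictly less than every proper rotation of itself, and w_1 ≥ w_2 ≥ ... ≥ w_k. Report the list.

["b", "afcf", "a", "a"]

emit factor 1: 'b' (i=0, period=1)
emit factor 2: 'afcf' (i=1, period=4)
emit factor 3: 'a' (i=5, period=1)
emit factor 4: 'a' (i=6, period=1)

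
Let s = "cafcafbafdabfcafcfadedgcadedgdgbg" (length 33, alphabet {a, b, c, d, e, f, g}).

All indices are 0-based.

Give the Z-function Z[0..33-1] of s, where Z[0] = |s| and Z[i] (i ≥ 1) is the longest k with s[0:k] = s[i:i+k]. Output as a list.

[33, 0, 0, 3, 0, 0, 0, 0, 0, 0, 0, 0, 0, 4, 0, 0, 1, 0, 0, 0, 0, 0, 0, 2, 0, 0, 0, 0, 0, 0, 0, 0, 0]

Z[0]=33
i=1: i≥r, start 0; Z[1]=0
i=2: i≥r, start 0; Z[2]=0
i=3: i≥r, start 0; Z[3]=3 extend→box=[3,6)
i=4: min(r-i=2, Z[1]=0)=0; Z[4]=0
i=5: min(r-i=1, Z[2]=0)=0; Z[5]=0
i=6: i≥r, start 0; Z[6]=0
i=7: i≥r, start 0; Z[7]=0
i=8: i≥r, start 0; Z[8]=0
i=9: i≥r, start 0; Z[9]=0
i=10: i≥r, start 0; Z[10]=0
i=11: i≥r, start 0; Z[11]=0
i=12: i≥r, start 0; Z[12]=0
i=13: i≥r, start 0; Z[13]=4 extend→box=[13,17)
i=14: min(r-i=3, Z[1]=0)=0; Z[14]=0
i=15: min(r-i=2, Z[2]=0)=0; Z[15]=0
i=16: min(r-i=1, Z[3]=3)=1; Z[16]=1
i=17: i≥r, start 0; Z[17]=0
i=18: i≥r, start 0; Z[18]=0
i=19: i≥r, start 0; Z[19]=0
i=20: i≥r, start 0; Z[20]=0
i=21: i≥r, start 0; Z[21]=0
i=22: i≥r, start 0; Z[22]=0
i=23: i≥r, start 0; Z[23]=2 extend→box=[23,25)
i=24: min(r-i=1, Z[1]=0)=0; Z[24]=0
i=25: i≥r, start 0; Z[25]=0
i=26: i≥r, start 0; Z[26]=0
i=27: i≥r, start 0; Z[27]=0
i=28: i≥r, start 0; Z[28]=0
i=29: i≥r, start 0; Z[29]=0
i=30: i≥r, start 0; Z[30]=0
i=31: i≥r, start 0; Z[31]=0
i=32: i≥r, start 0; Z[32]=0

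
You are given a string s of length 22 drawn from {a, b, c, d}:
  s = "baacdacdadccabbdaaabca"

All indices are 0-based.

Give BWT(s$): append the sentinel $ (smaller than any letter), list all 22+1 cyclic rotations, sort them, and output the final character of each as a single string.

acdabcaadd$aabbcdaabcca

rank  rotation                 last
    0  $baacdacdadccabbdaaabca  a
    1  a$baacdacdadccabbdaaabc  c
    2  aaabca$baacdacdadccabbd  d
    3  aabca$baacdacdadccabbda  a
    4  aacdacdadccabbdaaabca$b  b
    5  abbdaaabca$baacdacdadcc  c
    6  abca$baacdacdadccabbdaa  a
    7  acdacdadccabbdaaabca$ba  a
    8  acdadccabbdaaabca$baacd  d
    9  adccabbdaaabca$baacdacd  d
   10  baacdacdadccabbdaaabca$  $
   11  bbdaaabca$baacdacdadcca  a
   12  bca$baacdacdadccabbdaaa  a
   13  bdaaabca$baacdacdadccab  b
   14  ca$baacdacdadccabbdaaab  b
   15  cabbdaaabca$baacdacdadc  c
   16  ccabbdaaabca$baacdacdad  d
   17  cdacdadccabbdaaabca$baa  a
   18  cdadccabbdaaabca$baacda  a
   19  daaabca$baacdacdadccabb  b
   20  dacdadccabbdaaabca$baac  c
   21  dadccabbdaaabca$baacdac  c
   22  dccabbdaaabca$baacdacda  a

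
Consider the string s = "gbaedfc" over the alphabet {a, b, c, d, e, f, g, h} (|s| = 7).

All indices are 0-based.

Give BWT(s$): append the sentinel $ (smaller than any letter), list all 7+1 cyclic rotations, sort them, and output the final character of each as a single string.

cbgfead$

rank  rotation  last
    0  $gbaedfc  c
    1  aedfc$gb  b
    2  baedfc$g  g
    3  c$gbaedf  f
    4  dfc$gbae  e
    5  edfc$gba  a
    6  fc$gbaed  d
    7  gbaedfc$  $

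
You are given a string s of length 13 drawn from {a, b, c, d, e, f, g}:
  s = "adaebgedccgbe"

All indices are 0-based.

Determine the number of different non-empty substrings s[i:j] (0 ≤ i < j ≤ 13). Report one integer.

84

rank→(start, suffix):
  0 → (0, 'adaebgedccgbe')
  1 → (2, 'aebgedccgbe')
  2 → (11, 'be')
  3 → (4, 'bgedccgbe')
  4 → (8, 'ccgbe')
  5 → (9, 'cgbe')
  6 → (1, 'daebgedccgbe')
  7 → (7, 'dccgbe')
  8 → (12, 'e')
  9 → (3, 'ebgedccgbe')
  10 → (6, 'edccgbe')
  11 → (10, 'gbe')
  12 → (5, 'gedccgbe')

SA = [0, 2, 11, 4, 8, 9, 1, 7, 12, 3, 6, 10, 5]
[i] adj suffixes → lcp
  [1] 0/2 → 1 ('a')
  [2] 2/11 → 0 ('')
  [3] 11/4 → 1 ('b')
  [4] 4/8 → 0 ('')
  [5] 8/9 → 1 ('c')
  [6] 9/1 → 0 ('')
  [7] 1/7 → 1 ('d')
  [8] 7/12 → 0 ('')
  [9] 12/3 → 1 ('e')
  [10] 3/6 → 1 ('e')
  [11] 6/10 → 0 ('')
  [12] 10/5 → 1 ('g')

n(n+1)/2 = 13·14/2 = 91
Σ LCP = 0 + 1 + 0 + 1 + 0 + 1 + 0 + 1 + 0 + 1 + 1 + 0 + 1 = 7
distinct = 91 − 7 = 84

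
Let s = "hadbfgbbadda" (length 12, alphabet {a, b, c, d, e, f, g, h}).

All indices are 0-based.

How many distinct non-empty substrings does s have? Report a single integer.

rank | idx | suffix
   0 |  11 | a
   1 |   1 | adbfgbbadda
   2 |   8 | adda
   3 |   7 | badda
   4 |   6 | bbadda
   5 |   3 | bfgbbadda
   6 |  10 | da
   7 |   2 | dbfgbbadda
   8 |   9 | dda
   9 |   4 | fgbbadda
  10 |   5 | gbbadda
  11 |   0 | hadbfgbbadda

SA = [11, 1, 8, 7, 6, 3, 10, 2, 9, 4, 5, 0]
[i] adj suffixes → lcp
  [1] 11/1 → 1 ('a')
  [2] 1/8 → 2 ('ad')
  [3] 8/7 → 0 ('')
  [4] 7/6 → 1 ('b')
  [5] 6/3 → 1 ('b')
  [6] 3/10 → 0 ('')
  [7] 10/2 → 1 ('d')
  [8] 2/9 → 1 ('d')
  [9] 9/4 → 0 ('')
  [10] 4/5 → 0 ('')
  [11] 5/0 → 0 ('')

n(n+1)/2 = 12·13/2 = 78
Σ LCP = 0 + 1 + 2 + 0 + 1 + 1 + 0 + 1 + 1 + 0 + 0 + 0 = 7
distinct = 78 − 7 = 71

71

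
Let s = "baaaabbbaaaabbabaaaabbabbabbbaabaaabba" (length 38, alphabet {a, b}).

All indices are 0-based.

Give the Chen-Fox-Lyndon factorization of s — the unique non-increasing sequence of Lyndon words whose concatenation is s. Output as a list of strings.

["b", "aaaabbb", "aaaabbabaaaabbabbabbbaabaaabb", "a"]

emit factor 1: 'b' (i=0, period=1)
emit factor 2: 'aaaabbb' (i=1, period=7)
emit factor 3: 'aaaabbabaaaabbabbabbbaabaaabb' (i=8, period=29)
emit factor 4: 'a' (i=37, period=1)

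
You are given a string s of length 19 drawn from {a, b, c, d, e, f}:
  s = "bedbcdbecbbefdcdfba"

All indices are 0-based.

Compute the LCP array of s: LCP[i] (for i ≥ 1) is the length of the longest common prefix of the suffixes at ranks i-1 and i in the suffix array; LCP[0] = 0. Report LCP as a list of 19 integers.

rank | idx | suffix
   0 |  18 | a
   1 |  17 | ba
   2 |   9 | bbefdcdfba
   3 |   3 | bcdbecbbefdcdfba
   4 |   6 | becbbefdcdfba
   5 |   0 | bedbcdbecbbefdcdfba
   6 |  10 | befdcdfba
   7 |   8 | cbbefdcdfba
   8 |   4 | cdbecbbefdcdfba
   9 |  14 | cdfba
  10 |   2 | dbcdbecbbefdcdfba
  11 |   5 | dbecbbefdcdfba
  12 |  13 | dcdfba
  13 |  15 | dfba
  14 |   7 | ecbbefdcdfba
  15 |   1 | edbcdbecbbefdcdfba
  16 |  11 | efdcdfba
  17 |  16 | fba
  18 |  12 | fdcdfba

SA = [18, 17, 9, 3, 6, 0, 10, 8, 4, 14, 2, 5, 13, 15, 7, 1, 11, 16, 12]
[i] adj suffixes → lcp
  [1] 18/17 → 0 ('')
  [2] 17/9 → 1 ('b')
  [3] 9/3 → 1 ('b')
  [4] 3/6 → 1 ('b')
  [5] 6/0 → 2 ('be')
  [6] 0/10 → 2 ('be')
  [7] 10/8 → 0 ('')
  [8] 8/4 → 1 ('c')
  [9] 4/14 → 2 ('cd')
  [10] 14/2 → 0 ('')
  [11] 2/5 → 2 ('db')
  [12] 5/13 → 1 ('d')
  [13] 13/15 → 1 ('d')
  [14] 15/7 → 0 ('')
  [15] 7/1 → 1 ('e')
  [16] 1/11 → 1 ('e')
  [17] 11/16 → 0 ('')
  [18] 16/12 → 1 ('f')

[0, 0, 1, 1, 1, 2, 2, 0, 1, 2, 0, 2, 1, 1, 0, 1, 1, 0, 1]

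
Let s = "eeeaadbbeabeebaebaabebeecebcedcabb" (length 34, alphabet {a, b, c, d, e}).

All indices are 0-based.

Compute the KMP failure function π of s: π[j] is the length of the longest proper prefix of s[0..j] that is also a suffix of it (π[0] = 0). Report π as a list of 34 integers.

[0, 1, 2, 0, 0, 0, 0, 0, 1, 0, 0, 1, 2, 0, 0, 1, 0, 0, 0, 0, 1, 0, 1, 2, 0, 1, 0, 0, 1, 0, 0, 0, 0, 0]

π[0] = 0
j=1 s[j]='e': π[1]=1 (border 'e')
j=2 s[j]='e': π[2]=2 (border 'ee')
j=3 s[j]='a': k: 2→1→0; π[3]=0 (border '')
j=4 s[j]='a': π[4]=0 (border '')
j=5 s[j]='d': π[5]=0 (border '')
j=6 s[j]='b': π[6]=0 (border '')
j=7 s[j]='b': π[7]=0 (border '')
j=8 s[j]='e': π[8]=1 (border 'e')
j=9 s[j]='a': k: 1→0; π[9]=0 (border '')
j=10 s[j]='b': π[10]=0 (border '')
j=11 s[j]='e': π[11]=1 (border 'e')
j=12 s[j]='e': π[12]=2 (border 'ee')
j=13 s[j]='b': k: 2→1→0; π[13]=0 (border '')
j=14 s[j]='a': π[14]=0 (border '')
j=15 s[j]='e': π[15]=1 (border 'e')
j=16 s[j]='b': k: 1→0; π[16]=0 (border '')
j=17 s[j]='a': π[17]=0 (border '')
j=18 s[j]='a': π[18]=0 (border '')
j=19 s[j]='b': π[19]=0 (border '')
j=20 s[j]='e': π[20]=1 (border 'e')
j=21 s[j]='b': k: 1→0; π[21]=0 (border '')
j=22 s[j]='e': π[22]=1 (border 'e')
j=23 s[j]='e': π[23]=2 (border 'ee')
j=24 s[j]='c': k: 2→1→0; π[24]=0 (border '')
j=25 s[j]='e': π[25]=1 (border 'e')
j=26 s[j]='b': k: 1→0; π[26]=0 (border '')
j=27 s[j]='c': π[27]=0 (border '')
j=28 s[j]='e': π[28]=1 (border 'e')
j=29 s[j]='d': k: 1→0; π[29]=0 (border '')
j=30 s[j]='c': π[30]=0 (border '')
j=31 s[j]='a': π[31]=0 (border '')
j=32 s[j]='b': π[32]=0 (border '')
j=33 s[j]='b': π[33]=0 (border '')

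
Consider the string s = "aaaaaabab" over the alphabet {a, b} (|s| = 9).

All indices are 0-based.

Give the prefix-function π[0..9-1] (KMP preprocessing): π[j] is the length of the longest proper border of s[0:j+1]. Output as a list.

[0, 1, 2, 3, 4, 5, 0, 1, 0]

π[0] = 0
j=1 s[j]='a': π[1]=1 (border 'a')
j=2 s[j]='a': π[2]=2 (border 'aa')
j=3 s[j]='a': π[3]=3 (border 'aaa')
j=4 s[j]='a': π[4]=4 (border 'aaaa')
j=5 s[j]='a': π[5]=5 (border 'aaaaa')
j=6 s[j]='b': k: 5→4→3→2→1→0; π[6]=0 (border '')
j=7 s[j]='a': π[7]=1 (border 'a')
j=8 s[j]='b': k: 1→0; π[8]=0 (border '')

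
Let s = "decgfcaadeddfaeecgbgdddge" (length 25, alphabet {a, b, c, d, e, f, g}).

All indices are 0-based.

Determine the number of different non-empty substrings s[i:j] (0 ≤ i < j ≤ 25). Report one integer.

301

rank | idx | suffix
   0 |   6 | aadeddfaeecgbgdddge
   1 |   7 | adeddfaeecgbgdddge
   2 |  13 | aeecgbgdddge
   3 |  18 | bgdddge
   4 |   5 | caadeddfaeecgbgdddge
   5 |  16 | cgbgdddge
   6 |   2 | cgfcaadeddfaeecgbgdddge
   7 |  20 | dddge
   8 |  10 | ddfaeecgbgdddge
   9 |  21 | ddge
  10 |   0 | decgfcaadeddfaeecgbgdddge
  11 |   8 | deddfaeecgbgdddge
  12 |  11 | dfaeecgbgdddge
  13 |  22 | dge
  14 |  24 | e
  15 |  15 | ecgbgdddge
  16 |   1 | ecgfcaadeddfaeecgbgdddge
  17 |   9 | eddfaeecgbgdddge
  18 |  14 | eecgbgdddge
  19 |  12 | faeecgbgdddge
  20 |   4 | fcaadeddfaeecgbgdddge
  21 |  17 | gbgdddge
  22 |  19 | gdddge
  23 |  23 | ge
  24 |   3 | gfcaadeddfaeecgbgdddge

SA = [6, 7, 13, 18, 5, 16, 2, 20, 10, 21, 0, 8, 11, 22, 24, 15, 1, 9, 14, 12, 4, 17, 19, 23, 3]
[i] adj suffixes → lcp
  [1] 6/7 → 1 ('a')
  [2] 7/13 → 1 ('a')
  [3] 13/18 → 0 ('')
  [4] 18/5 → 0 ('')
  [5] 5/16 → 1 ('c')
  [6] 16/2 → 2 ('cg')
  [7] 2/20 → 0 ('')
  [8] 20/10 → 2 ('dd')
  [9] 10/21 → 2 ('dd')
  [10] 21/0 → 1 ('d')
  [11] 0/8 → 2 ('de')
  [12] 8/11 → 1 ('d')
  [13] 11/22 → 1 ('d')
  [14] 22/24 → 0 ('')
  [15] 24/15 → 1 ('e')
  [16] 15/1 → 3 ('ecg')
  [17] 1/9 → 1 ('e')
  [18] 9/14 → 1 ('e')
  [19] 14/12 → 0 ('')
  [20] 12/4 → 1 ('f')
  [21] 4/17 → 0 ('')
  [22] 17/19 → 1 ('g')
  [23] 19/23 → 1 ('g')
  [24] 23/3 → 1 ('g')

n(n+1)/2 = 25·26/2 = 325
Σ LCP = 0 + 1 + 1 + 0 + 0 + 1 + 2 + 0 + 2 + 2 + 1 + 2 + 1 + 1 + 0 + 1 + 3 + 1 + 1 + 0 + 1 + 0 + 1 + 1 + 1 = 24
distinct = 325 − 24 = 301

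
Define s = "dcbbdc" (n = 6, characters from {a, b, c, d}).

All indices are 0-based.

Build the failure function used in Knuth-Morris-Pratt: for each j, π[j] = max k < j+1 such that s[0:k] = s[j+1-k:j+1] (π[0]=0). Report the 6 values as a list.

π[0] = 0
j=1 s[j]='c': π[1]=0 (border '')
j=2 s[j]='b': π[2]=0 (border '')
j=3 s[j]='b': π[3]=0 (border '')
j=4 s[j]='d': π[4]=1 (border 'd')
j=5 s[j]='c': π[5]=2 (border 'dc')

[0, 0, 0, 0, 1, 2]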